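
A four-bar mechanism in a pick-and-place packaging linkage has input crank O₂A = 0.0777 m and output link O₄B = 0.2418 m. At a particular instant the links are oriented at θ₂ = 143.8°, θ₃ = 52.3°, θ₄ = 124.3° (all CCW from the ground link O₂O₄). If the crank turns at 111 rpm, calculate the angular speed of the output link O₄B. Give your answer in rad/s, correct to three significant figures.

3.93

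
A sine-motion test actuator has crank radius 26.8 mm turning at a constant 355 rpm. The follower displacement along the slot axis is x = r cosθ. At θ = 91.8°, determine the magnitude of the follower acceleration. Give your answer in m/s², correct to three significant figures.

1.16

ω = 37.18 rad/s (from 355 rpm).
x = r cosθ ⇒ ẍ = −rω² cosθ (ω constant).
|a| = rω²|cosθ| = 0.0268·(37.18)²·|cos 91.8°| = 1.1634 m/s².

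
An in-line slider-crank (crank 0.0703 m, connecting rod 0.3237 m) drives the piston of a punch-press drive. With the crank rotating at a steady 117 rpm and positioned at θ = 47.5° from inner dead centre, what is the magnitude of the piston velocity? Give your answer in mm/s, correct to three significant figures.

ω = 2π·117/60 = 12.25 rad/s
For an in-line slider-crank, x = r cosθ + √(L² − r² sin²θ), so v = −rω sinθ·[1 + r cosθ/√(L² − r² sin²θ)].
With r = 0.0703 m, L = 0.3237 m, θ = 47.5°: √(L² − r² sin²θ) = 0.31952 m.
v = −0.0703·12.25·0.73728·[1 + 0.0703·0.67559/0.31952] = -0.72943 m/s.
|v| = 0.72943 m/s = 729.43 mm/s.

729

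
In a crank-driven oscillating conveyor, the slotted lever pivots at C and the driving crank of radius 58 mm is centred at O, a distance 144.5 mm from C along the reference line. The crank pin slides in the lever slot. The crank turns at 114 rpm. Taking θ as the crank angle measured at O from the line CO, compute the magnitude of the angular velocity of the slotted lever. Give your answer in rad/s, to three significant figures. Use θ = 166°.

ω = 11.94 rad/s (from 114 rpm).
Crank pin A relative to C: A = (d + r cosθ, r sinθ); lever angle φ = atan2(r sinθ, d + r cosθ).
Differentiating tanφ: φ̇ = rω(d cosθ + r)/(d² + r² + 2dr cosθ).
d² + r² + 2dr cosθ = |CA|² = 0.00798015 m²;  d cosθ + r = -0.082208 m.
|ω_lever| = |0.058·11.94·-0.082208| / 0.00798015 = 7.1328 rad/s.

7.13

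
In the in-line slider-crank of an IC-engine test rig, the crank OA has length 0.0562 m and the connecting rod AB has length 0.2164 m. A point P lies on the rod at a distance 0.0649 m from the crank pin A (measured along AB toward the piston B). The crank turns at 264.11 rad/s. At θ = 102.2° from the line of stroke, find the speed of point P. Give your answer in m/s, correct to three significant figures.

14.4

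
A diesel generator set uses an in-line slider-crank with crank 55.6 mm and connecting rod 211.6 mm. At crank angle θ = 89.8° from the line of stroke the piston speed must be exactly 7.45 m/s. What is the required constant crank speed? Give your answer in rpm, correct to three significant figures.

For an in-line slider-crank, |v_piston| = rω|sinθ|·[1 + r cosθ/√(L² − r² sin²θ)].
With r = 0.0556 m, L = 0.2116 m, θ = 89.8°: the bracketed kinematic factor |dx/dθ| = 0.055653 m.
ω = v/|dx/dθ| = 7.45/0.055653 = 133.87 rad/s.
N = 60ω/(2π) = 1278.3 rpm.

1280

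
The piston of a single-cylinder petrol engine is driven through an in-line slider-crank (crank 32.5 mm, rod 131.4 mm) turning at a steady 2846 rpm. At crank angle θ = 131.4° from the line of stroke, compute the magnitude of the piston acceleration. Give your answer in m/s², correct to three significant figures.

ω = 2π·2846/60 = 298 rad/s
x(θ) = r cosθ + √(L² − r² sin²θ); with ω constant, a = ω²·d²x/dθ².
d²x/dθ² = −r cosθ − r²(cos2θ)/√u − r⁴ sin²2θ/(4u^{3/2}),  u = L² − r² sin²θ = 0.0166716 m².
Substituting r = 0.0325 m, L = 0.1314 m, θ = 131.4°: d²x/dθ² = +0.02239 m.
a = ω²·d²x/dθ² = (298)²·(+0.02239) = +1988.8 m/s²;  |a| = 1988.8 m/s².

1990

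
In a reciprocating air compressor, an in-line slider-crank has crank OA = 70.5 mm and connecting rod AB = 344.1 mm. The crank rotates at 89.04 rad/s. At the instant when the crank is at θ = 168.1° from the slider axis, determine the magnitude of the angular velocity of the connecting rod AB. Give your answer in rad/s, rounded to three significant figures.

17.9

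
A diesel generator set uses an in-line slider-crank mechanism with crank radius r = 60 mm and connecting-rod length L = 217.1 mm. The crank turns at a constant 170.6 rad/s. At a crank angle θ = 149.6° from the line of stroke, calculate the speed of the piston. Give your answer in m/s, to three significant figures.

ω = 170.6 rad/s
For an in-line slider-crank, x = r cosθ + √(L² − r² sin²θ), so v = −rω sinθ·[1 + r cosθ/√(L² − r² sin²θ)].
With r = 0.06 m, L = 0.2171 m, θ = 149.6°: √(L² − r² sin²θ) = 0.21497 m.
v = −0.06·170.6·0.50603·[1 + 0.06·-0.86251/0.21497] = -3.9328 m/s.
|v| = 3.9328 m/s.

3.93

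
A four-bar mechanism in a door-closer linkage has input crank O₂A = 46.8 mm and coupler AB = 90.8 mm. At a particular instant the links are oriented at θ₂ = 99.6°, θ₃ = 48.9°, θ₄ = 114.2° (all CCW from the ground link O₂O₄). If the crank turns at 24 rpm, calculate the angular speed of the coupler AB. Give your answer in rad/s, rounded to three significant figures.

0.359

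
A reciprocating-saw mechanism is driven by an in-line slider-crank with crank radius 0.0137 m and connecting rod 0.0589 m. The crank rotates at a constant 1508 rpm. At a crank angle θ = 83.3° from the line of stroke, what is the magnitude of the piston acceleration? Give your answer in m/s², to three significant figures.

39.5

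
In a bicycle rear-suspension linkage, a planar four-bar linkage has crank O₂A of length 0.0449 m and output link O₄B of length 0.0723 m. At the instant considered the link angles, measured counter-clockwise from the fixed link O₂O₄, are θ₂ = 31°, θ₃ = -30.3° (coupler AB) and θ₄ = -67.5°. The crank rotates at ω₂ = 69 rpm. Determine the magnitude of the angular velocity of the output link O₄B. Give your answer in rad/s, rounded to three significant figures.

ω₂ = 7.226 rad/s (from 69 rpm).
Differentiating the loop-closure r₂e^{iθ₂}+r₃e^{iθ₃}=r₁+r₄e^{iθ₄} gives r₂ω₂e^{iθ₂}+r₃ω₃e^{iθ₃}=r₄ω₄e^{iθ₄}.
Eliminating the other unknown: ω₄ = r₂ω₂ sin(θ₂−θ₃) / [r₄ sin(θ₄−θ₃)].
Numerator sine = +0.87715; denominator sine = -0.60460.
Result = 0.0449·7.226·(+0.87715) / (0.0723·(-0.60460)) = -6.5101 rad/s; magnitude 6.5101 rad/s.

6.51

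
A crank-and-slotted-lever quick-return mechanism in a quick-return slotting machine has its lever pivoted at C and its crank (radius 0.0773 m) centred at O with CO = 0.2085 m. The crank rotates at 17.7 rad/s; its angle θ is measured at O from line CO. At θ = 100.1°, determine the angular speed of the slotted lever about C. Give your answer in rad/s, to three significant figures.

ω = 17.7 rad/s
Crank pin A relative to C: A = (d + r cosθ, r sinθ); lever angle φ = atan2(r sinθ, d + r cosθ).
Differentiating tanφ: φ̇ = rω(d cosθ + r)/(d² + r² + 2dr cosθ).
d² + r² + 2dr cosθ = |CA|² = 0.0437948 m²;  d cosθ + r = +0.040736 m.
|ω_lever| = |0.0773·17.7·+0.040736| / 0.0437948 = 1.2727 rad/s.

1.27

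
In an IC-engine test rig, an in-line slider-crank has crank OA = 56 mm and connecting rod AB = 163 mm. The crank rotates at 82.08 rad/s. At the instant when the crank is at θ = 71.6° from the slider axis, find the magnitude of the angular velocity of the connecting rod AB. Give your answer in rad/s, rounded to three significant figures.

ω = 82.08 rad/s
The rod makes angle φ with the slider axis where L sinφ = r sinθ; differentiating, L cosφ·φ̇ = r ω cosθ.
L cosφ = √(L² − r² sin²θ) = 0.1541 m.
|ω_rod| = r ω |cosθ| / √(L² − r² sin²θ) = 0.056·82.08·0.31565/0.1541 = 9.4154 rad/s.

9.42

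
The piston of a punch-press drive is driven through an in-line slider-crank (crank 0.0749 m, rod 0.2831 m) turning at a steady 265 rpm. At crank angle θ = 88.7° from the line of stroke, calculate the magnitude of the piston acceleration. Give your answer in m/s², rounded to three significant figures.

ω = 2π·265/60 = 27.75 rad/s
x(θ) = r cosθ + √(L² − r² sin²θ); with ω constant, a = ω²·d²x/dθ².
d²x/dθ² = −r cosθ − r²(cos2θ)/√u − r⁴ sin²2θ/(4u^{3/2}),  u = L² − r² sin²θ = 0.0745385 m².
Substituting r = 0.0749 m, L = 0.2831 m, θ = 88.7°: d²x/dθ² = +0.018827 m.
a = ω²·d²x/dθ² = (27.75)²·(+0.018827) = +14.499 m/s²;  |a| = 14.499 m/s².

14.5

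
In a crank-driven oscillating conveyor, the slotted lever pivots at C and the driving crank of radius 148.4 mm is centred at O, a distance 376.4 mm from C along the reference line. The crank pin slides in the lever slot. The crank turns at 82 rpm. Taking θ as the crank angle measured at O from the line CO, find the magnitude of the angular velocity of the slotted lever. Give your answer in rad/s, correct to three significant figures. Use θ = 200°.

4.46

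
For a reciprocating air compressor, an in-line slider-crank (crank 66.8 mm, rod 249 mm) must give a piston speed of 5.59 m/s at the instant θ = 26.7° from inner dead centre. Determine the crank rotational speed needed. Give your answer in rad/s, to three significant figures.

For an in-line slider-crank, |v_piston| = rω|sinθ|·[1 + r cosθ/√(L² − r² sin²θ)].
With r = 0.0668 m, L = 0.249 m, θ = 26.7°: the bracketed kinematic factor |dx/dθ| = 0.037261 m.
ω = v/|dx/dθ| = 5.59/0.037261 = 150.02 rad/s.

150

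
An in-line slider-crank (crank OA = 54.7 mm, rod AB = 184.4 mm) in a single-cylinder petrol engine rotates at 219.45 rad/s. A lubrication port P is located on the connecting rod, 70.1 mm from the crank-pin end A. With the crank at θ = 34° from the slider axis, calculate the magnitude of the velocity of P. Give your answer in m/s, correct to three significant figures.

9.59

ω = 219.4 rad/s.  Crank-pin speed |V_A| = rω = 12.004 m/s, perpendicular to OA.
Rod angle: sinφ = −(r/L) sinθ ⇒ φ = -9.548°; ω_rod = −rω cosθ/√(L²−r²sin²θ) = -54.726 rad/s.
V_P = V_A + ω_rod × AP, with AP = 0.0701 m along the rod.
Components: V_Px = −rω sinθ − a·ω_rod·sinφ = -7.3489 m/s;  V_Py = rω cosθ + a·ω_rod·cosφ = +6.1685 m/s.
|V_P| = √(V_Px² + V_Py²) = 9.5946 m/s.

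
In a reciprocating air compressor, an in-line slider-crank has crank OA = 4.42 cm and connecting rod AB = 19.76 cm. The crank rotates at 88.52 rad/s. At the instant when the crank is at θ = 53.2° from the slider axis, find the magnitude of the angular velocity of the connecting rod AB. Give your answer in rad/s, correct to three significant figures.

12.1

ω = 88.52 rad/s
The rod makes angle φ with the slider axis where L sinφ = r sinθ; differentiating, L cosφ·φ̇ = r ω cosθ.
L cosφ = √(L² − r² sin²θ) = 0.1944 m.
|ω_rod| = r ω |cosθ| / √(L² − r² sin²θ) = 0.0442·88.52·0.59902/0.1944 = 12.056 rad/s.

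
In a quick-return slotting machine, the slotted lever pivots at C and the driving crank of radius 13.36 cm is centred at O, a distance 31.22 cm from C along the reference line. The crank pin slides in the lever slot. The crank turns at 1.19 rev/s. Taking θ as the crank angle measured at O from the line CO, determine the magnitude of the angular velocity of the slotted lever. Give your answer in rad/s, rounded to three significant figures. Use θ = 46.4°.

ω = 7.477 rad/s (from 1.19 rev/s).
Crank pin A relative to C: A = (d + r cosθ, r sinθ); lever angle φ = atan2(r sinθ, d + r cosθ).
Differentiating tanφ: φ̇ = rω(d cosθ + r)/(d² + r² + 2dr cosθ).
d² + r² + 2dr cosθ = |CA|² = 0.172846 m²;  d cosθ + r = +0.3489 m.
|ω_lever| = |0.1336·7.477·+0.3489| / 0.172846 = 2.0164 rad/s.

2.02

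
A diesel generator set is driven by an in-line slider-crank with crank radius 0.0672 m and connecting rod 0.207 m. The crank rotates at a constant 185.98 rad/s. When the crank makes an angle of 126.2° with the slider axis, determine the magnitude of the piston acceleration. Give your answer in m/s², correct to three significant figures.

ω = 186 rad/s
x(θ) = r cosθ + √(L² − r² sin²θ); with ω constant, a = ω²·d²x/dθ².
d²x/dθ² = −r cosθ − r²(cos2θ)/√u − r⁴ sin²2θ/(4u^{3/2}),  u = L² − r² sin²θ = 0.0399084 m².
Substituting r = 0.0672 m, L = 0.207 m, θ = 126.2°: d²x/dθ² = +0.045943 m.
a = ω²·d²x/dθ² = (186)²·(+0.045943) = +1589.1 m/s²;  |a| = 1589.1 m/s².

1590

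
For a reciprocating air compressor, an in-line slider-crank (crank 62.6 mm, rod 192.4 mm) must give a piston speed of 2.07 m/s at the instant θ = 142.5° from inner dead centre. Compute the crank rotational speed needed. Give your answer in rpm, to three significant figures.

704

For an in-line slider-crank, |v_piston| = rω|sinθ|·[1 + r cosθ/√(L² − r² sin²θ)].
With r = 0.0626 m, L = 0.1924 m, θ = 142.5°: the bracketed kinematic factor |dx/dθ| = 0.028073 m.
ω = v/|dx/dθ| = 2.07/0.028073 = 73.737 rad/s.
N = 60ω/(2π) = 704.14 rpm.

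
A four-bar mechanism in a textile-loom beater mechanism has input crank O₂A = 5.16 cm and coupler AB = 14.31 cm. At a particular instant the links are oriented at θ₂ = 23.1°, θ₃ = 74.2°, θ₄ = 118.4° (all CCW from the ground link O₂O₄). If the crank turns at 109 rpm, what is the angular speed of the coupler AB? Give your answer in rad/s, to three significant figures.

5.88

ω₂ = 11.41 rad/s (from 109 rpm).
Differentiating the loop-closure r₂e^{iθ₂}+r₃e^{iθ₃}=r₁+r₄e^{iθ₄} gives r₂ω₂e^{iθ₂}+r₃ω₃e^{iθ₃}=r₄ω₄e^{iθ₄}.
Eliminating the other unknown: ω₃ = r₂ω₂ sin(θ₄−θ₂) / [r₃ sin(θ₃−θ₄)].
Numerator sine = +0.99572; denominator sine = -0.69717.
Result = 0.0516·11.41·(+0.99572) / (0.1431·(-0.69717)) = -5.8785 rad/s; magnitude 5.8785 rad/s.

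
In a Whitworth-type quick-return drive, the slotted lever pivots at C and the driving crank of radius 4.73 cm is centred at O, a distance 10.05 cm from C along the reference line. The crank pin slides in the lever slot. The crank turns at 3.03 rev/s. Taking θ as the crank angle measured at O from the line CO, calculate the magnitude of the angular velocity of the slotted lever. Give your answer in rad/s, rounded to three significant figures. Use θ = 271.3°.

3.56

ω = 19.04 rad/s (from 3.03 rev/s).
Crank pin A relative to C: A = (d + r cosθ, r sinθ); lever angle φ = atan2(r sinθ, d + r cosθ).
Differentiating tanφ: φ̇ = rω(d cosθ + r)/(d² + r² + 2dr cosθ).
d² + r² + 2dr cosθ = |CA|² = 0.0125532 m²;  d cosθ + r = +0.04958 m.
|ω_lever| = |0.0473·19.04·+0.04958| / 0.0125532 = 3.5566 rad/s.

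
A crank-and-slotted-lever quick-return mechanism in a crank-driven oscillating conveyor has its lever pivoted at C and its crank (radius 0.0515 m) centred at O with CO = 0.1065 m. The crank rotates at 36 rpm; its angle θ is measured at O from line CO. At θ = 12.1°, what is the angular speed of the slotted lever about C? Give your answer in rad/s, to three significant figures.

1.22

ω = 3.77 rad/s (from 36 rpm).
Crank pin A relative to C: A = (d + r cosθ, r sinθ); lever angle φ = atan2(r sinθ, d + r cosθ).
Differentiating tanφ: φ̇ = rω(d cosθ + r)/(d² + r² + 2dr cosθ).
d² + r² + 2dr cosθ = |CA|² = 0.0247203 m²;  d cosθ + r = +0.15563 m.
|ω_lever| = |0.0515·3.77·+0.15563| / 0.0247203 = 1.2223 rad/s.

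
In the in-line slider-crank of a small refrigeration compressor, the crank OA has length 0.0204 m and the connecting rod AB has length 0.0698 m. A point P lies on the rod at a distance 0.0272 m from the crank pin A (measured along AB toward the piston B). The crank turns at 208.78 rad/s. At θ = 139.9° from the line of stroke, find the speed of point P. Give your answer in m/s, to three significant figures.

3.19

ω = 208.8 rad/s.  Crank-pin speed |V_A| = rω = 4.2591 m/s, perpendicular to OA.
Rod angle: sinφ = −(r/L) sinθ ⇒ φ = -10.851°; ω_rod = −rω cosθ/√(L²−r²sin²θ) = +47.524 rad/s.
V_P = V_A + ω_rod × AP, with AP = 0.0272 m along the rod.
Components: V_Px = −rω sinθ − a·ω_rod·sinφ = -2.5 m/s;  V_Py = rω cosθ + a·ω_rod·cosφ = -1.9883 m/s.
|V_P| = √(V_Px² + V_Py²) = 3.1943 m/s.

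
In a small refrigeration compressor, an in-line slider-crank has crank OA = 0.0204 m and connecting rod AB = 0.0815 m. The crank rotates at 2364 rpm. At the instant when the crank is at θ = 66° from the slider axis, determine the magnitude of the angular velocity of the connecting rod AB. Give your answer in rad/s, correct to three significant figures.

ω = 247.6 rad/s (converted from 2364 rpm).
The rod makes angle φ with the slider axis where L sinφ = r sinθ; differentiating, L cosφ·φ̇ = r ω cosθ.
L cosφ = √(L² − r² sin²θ) = 0.079341 m.
|ω_rod| = r ω |cosθ| / √(L² − r² sin²θ) = 0.0204·247.6·0.40674/0.079341 = 25.89 rad/s.

25.9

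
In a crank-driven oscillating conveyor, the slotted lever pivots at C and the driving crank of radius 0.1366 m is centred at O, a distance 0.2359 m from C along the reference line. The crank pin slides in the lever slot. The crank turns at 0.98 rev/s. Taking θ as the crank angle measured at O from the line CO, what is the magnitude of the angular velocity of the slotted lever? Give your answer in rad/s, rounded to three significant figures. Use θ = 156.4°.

ω = 6.158 rad/s (from 0.98 rev/s).
Crank pin A relative to C: A = (d + r cosθ, r sinθ); lever angle φ = atan2(r sinθ, d + r cosθ).
Differentiating tanφ: φ̇ = rω(d cosθ + r)/(d² + r² + 2dr cosθ).
d² + r² + 2dr cosθ = |CA|² = 0.0152507 m²;  d cosθ + r = -0.07957 m.
|ω_lever| = |0.1366·6.158·-0.07957| / 0.0152507 = 4.3885 rad/s.

4.39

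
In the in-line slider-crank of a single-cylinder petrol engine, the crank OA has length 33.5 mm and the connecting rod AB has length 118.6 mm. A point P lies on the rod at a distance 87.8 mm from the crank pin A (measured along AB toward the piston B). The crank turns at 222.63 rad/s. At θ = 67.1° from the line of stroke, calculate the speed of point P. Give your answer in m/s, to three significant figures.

ω = 222.6 rad/s.  Crank-pin speed |V_A| = rω = 7.4581 m/s, perpendicular to OA.
Rod angle: sinφ = −(r/L) sinθ ⇒ φ = -15.082°; ω_rod = −rω cosθ/√(L²−r²sin²θ) = -25.343 rad/s.
V_P = V_A + ω_rod × AP, with AP = 0.0878 m along the rod.
Components: V_Px = −rω sinθ − a·ω_rod·sinφ = -7.4493 m/s;  V_Py = rω cosθ + a·ω_rod·cosφ = +0.75367 m/s.
|V_P| = √(V_Px² + V_Py²) = 7.4873 m/s.

7.49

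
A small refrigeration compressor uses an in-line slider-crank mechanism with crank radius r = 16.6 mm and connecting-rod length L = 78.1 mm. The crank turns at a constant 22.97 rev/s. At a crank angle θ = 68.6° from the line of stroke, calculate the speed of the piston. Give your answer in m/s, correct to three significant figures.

ω = 2π·23 = 144.3 rad/s
For an in-line slider-crank, x = r cosθ + √(L² − r² sin²θ), so v = −rω sinθ·[1 + r cosθ/√(L² − r² sin²θ)].
With r = 0.0166 m, L = 0.0781 m, θ = 68.6°: √(L² − r² sin²θ) = 0.076555 m.
v = −0.0166·144.3·0.93106·[1 + 0.0166·0.36488/0.076555] = -2.4071 m/s.
|v| = 2.4071 m/s.

2.41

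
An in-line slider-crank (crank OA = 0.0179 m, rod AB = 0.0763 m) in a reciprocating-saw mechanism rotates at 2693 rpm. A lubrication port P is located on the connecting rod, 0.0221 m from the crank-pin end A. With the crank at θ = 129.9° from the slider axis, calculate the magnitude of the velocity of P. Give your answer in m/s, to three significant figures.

ω = 282 rad/s.  Crank-pin speed |V_A| = rω = 5.048 m/s, perpendicular to OA.
Rod angle: sinφ = −(r/L) sinθ ⇒ φ = -10.368°; ω_rod = −rω cosθ/√(L²−r²sin²θ) = +43.143 rad/s.
V_P = V_A + ω_rod × AP, with AP = 0.0221 m along the rod.
Components: V_Px = −rω sinθ − a·ω_rod·sinφ = -3.701 m/s;  V_Py = rω cosθ + a·ω_rod·cosφ = -2.3001 m/s.
|V_P| = √(V_Px² + V_Py²) = 4.3576 m/s.

4.36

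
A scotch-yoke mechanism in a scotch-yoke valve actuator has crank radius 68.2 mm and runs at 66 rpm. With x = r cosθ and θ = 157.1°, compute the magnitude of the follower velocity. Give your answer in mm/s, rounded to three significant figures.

ω = 6.912 rad/s (from 66 rpm).
x = r cosθ ⇒ ẋ = −rω sinθ.
|v| = rω|sinθ| = 0.0682·6.912·|sin 157.1°| = 0.18342 m/s = 183.42 mm/s.

183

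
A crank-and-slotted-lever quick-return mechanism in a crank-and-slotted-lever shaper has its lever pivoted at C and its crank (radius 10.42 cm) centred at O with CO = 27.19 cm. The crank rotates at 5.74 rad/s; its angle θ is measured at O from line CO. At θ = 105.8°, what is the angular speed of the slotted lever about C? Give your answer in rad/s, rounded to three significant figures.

ω = 5.74 rad/s
Crank pin A relative to C: A = (d + r cosθ, r sinθ); lever angle φ = atan2(r sinθ, d + r cosθ).
Differentiating tanφ: φ̇ = rω(d cosθ + r)/(d² + r² + 2dr cosθ).
d² + r² + 2dr cosθ = |CA|² = 0.0693588 m²;  d cosθ + r = +0.030167 m.
|ω_lever| = |0.1042·5.74·+0.030167| / 0.0693588 = 0.26014 rad/s.

0.260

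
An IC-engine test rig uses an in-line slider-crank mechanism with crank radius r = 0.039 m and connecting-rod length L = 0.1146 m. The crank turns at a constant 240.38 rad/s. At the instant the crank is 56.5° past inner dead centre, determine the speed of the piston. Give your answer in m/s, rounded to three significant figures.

9.35

ω = 240.4 rad/s
For an in-line slider-crank, x = r cosθ + √(L² − r² sin²θ), so v = −rω sinθ·[1 + r cosθ/√(L² − r² sin²θ)].
With r = 0.039 m, L = 0.1146 m, θ = 56.5°: √(L² − r² sin²θ) = 0.10989 m.
v = −0.039·240.4·0.83389·[1 + 0.039·0.55194/0.10989] = -9.3489 m/s.
|v| = 9.3489 m/s.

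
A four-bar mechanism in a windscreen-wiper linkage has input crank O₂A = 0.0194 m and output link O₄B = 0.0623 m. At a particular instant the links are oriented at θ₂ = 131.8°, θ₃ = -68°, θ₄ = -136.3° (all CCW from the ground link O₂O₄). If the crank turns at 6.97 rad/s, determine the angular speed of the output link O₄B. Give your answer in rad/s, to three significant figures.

0.791

ω₂ = 6.97 rad/s
Differentiating the loop-closure r₂e^{iθ₂}+r₃e^{iθ₃}=r₁+r₄e^{iθ₄} gives r₂ω₂e^{iθ₂}+r₃ω₃e^{iθ₃}=r₄ω₄e^{iθ₄}.
Eliminating the other unknown: ω₄ = r₂ω₂ sin(θ₂−θ₃) / [r₄ sin(θ₄−θ₃)].
Numerator sine = -0.33874; denominator sine = -0.92913.
Result = 0.0194·6.97·(-0.33874) / (0.0623·(-0.92913)) = +0.79128 rad/s; magnitude 0.79128 rad/s.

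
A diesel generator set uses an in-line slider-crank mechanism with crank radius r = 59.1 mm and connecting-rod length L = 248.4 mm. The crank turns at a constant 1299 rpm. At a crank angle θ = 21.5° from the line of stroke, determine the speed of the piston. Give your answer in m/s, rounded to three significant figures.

ω = 2π·1299/60 = 136 rad/s
For an in-line slider-crank, x = r cosθ + √(L² − r² sin²θ), so v = −rω sinθ·[1 + r cosθ/√(L² − r² sin²θ)].
With r = 0.0591 m, L = 0.2484 m, θ = 21.5°: √(L² − r² sin²θ) = 0.24745 m.
v = −0.0591·136·0.36650·[1 + 0.0591·0.93042/0.24745] = -3.6012 m/s.
|v| = 3.6012 m/s.

3.60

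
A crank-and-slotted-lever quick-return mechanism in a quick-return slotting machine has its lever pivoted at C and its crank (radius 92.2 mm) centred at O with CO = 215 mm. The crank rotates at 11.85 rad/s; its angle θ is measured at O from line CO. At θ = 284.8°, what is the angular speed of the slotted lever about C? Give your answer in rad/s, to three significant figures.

ω = 11.85 rad/s
Crank pin A relative to C: A = (d + r cosθ, r sinθ); lever angle φ = atan2(r sinθ, d + r cosθ).
Differentiating tanφ: φ̇ = rω(d cosθ + r)/(d² + r² + 2dr cosθ).
d² + r² + 2dr cosθ = |CA|² = 0.0648532 m²;  d cosθ + r = +0.14712 m.
|ω_lever| = |0.0922·11.85·+0.14712| / 0.0648532 = 2.4785 rad/s.

2.48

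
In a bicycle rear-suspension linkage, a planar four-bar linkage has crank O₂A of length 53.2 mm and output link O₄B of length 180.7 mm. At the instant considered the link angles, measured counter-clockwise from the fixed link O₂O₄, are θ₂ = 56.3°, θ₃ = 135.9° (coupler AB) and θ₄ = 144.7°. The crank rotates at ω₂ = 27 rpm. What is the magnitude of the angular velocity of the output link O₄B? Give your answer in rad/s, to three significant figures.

ω₂ = 2.827 rad/s (from 27 rpm).
Differentiating the loop-closure r₂e^{iθ₂}+r₃e^{iθ₃}=r₁+r₄e^{iθ₄} gives r₂ω₂e^{iθ₂}+r₃ω₃e^{iθ₃}=r₄ω₄e^{iθ₄}.
Eliminating the other unknown: ω₄ = r₂ω₂ sin(θ₂−θ₃) / [r₄ sin(θ₄−θ₃)].
Numerator sine = -0.98357; denominator sine = +0.15299.
Result = 0.0532·2.827·(-0.98357) / (0.1807·(+0.15299)) = -5.3518 rad/s; magnitude 5.3518 rad/s.

5.35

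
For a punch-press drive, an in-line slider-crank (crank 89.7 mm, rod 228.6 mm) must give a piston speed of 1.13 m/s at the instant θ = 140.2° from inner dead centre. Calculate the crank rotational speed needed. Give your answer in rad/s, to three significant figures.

28.6

For an in-line slider-crank, |v_piston| = rω|sinθ|·[1 + r cosθ/√(L² − r² sin²θ)].
With r = 0.0897 m, L = 0.2286 m, θ = 140.2°: the bracketed kinematic factor |dx/dθ| = 0.039535 m.
ω = v/|dx/dθ| = 1.13/0.039535 = 28.582 rad/s.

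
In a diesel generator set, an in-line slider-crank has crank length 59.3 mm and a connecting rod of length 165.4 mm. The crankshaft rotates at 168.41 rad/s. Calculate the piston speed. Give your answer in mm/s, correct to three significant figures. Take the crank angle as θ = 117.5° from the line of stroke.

ω = 168.4 rad/s
For an in-line slider-crank, x = r cosθ + √(L² − r² sin²θ), so v = −rω sinθ·[1 + r cosθ/√(L² − r² sin²θ)].
With r = 0.0593 m, L = 0.1654 m, θ = 117.5°: √(L² − r² sin²θ) = 0.15681 m.
v = −0.0593·168.4·0.88701·[1 + 0.0593·-0.46175/0.15681] = -7.3115 m/s.
|v| = 7.3115 m/s = 7311.5 mm/s.

7310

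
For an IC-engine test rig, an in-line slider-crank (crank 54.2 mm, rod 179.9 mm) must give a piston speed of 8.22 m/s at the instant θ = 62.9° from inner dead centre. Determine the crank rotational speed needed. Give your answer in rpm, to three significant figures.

1420

For an in-line slider-crank, |v_piston| = rω|sinθ|·[1 + r cosθ/√(L² − r² sin²θ)].
With r = 0.0542 m, L = 0.1799 m, θ = 62.9°: the bracketed kinematic factor |dx/dθ| = 0.055123 m.
ω = v/|dx/dθ| = 8.22/0.055123 = 149.12 rad/s.
N = 60ω/(2π) = 1424 rpm.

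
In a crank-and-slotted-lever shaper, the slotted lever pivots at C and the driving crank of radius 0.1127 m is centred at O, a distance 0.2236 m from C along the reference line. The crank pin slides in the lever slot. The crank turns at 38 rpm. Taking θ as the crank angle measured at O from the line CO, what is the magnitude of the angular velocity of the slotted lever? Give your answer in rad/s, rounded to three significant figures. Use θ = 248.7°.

0.318

ω = 3.979 rad/s (from 38 rpm).
Crank pin A relative to C: A = (d + r cosθ, r sinθ); lever angle φ = atan2(r sinθ, d + r cosθ).
Differentiating tanφ: φ̇ = rω(d cosθ + r)/(d² + r² + 2dr cosθ).
d² + r² + 2dr cosθ = |CA|² = 0.0443906 m²;  d cosθ + r = +0.031477 m.
|ω_lever| = |0.1127·3.979·+0.031477| / 0.0443906 = 0.31801 rad/s.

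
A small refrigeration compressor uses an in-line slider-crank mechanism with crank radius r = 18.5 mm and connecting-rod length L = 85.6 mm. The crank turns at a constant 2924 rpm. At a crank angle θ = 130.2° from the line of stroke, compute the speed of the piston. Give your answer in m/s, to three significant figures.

3.71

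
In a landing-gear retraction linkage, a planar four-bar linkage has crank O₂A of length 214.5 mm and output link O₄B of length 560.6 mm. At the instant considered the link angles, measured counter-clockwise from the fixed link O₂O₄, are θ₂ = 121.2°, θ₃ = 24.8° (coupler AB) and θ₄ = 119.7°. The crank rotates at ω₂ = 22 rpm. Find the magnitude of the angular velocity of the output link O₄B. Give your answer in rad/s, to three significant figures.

ω₂ = 2.304 rad/s (from 22 rpm).
Differentiating the loop-closure r₂e^{iθ₂}+r₃e^{iθ₃}=r₁+r₄e^{iθ₄} gives r₂ω₂e^{iθ₂}+r₃ω₃e^{iθ₃}=r₄ω₄e^{iθ₄}.
Eliminating the other unknown: ω₄ = r₂ω₂ sin(θ₂−θ₃) / [r₄ sin(θ₄−θ₃)].
Numerator sine = +0.99377; denominator sine = +0.99635.
Result = 0.2145·2.304·(+0.99377) / (0.5606·(+0.99635)) = +0.87923 rad/s; magnitude 0.87923 rad/s.

0.879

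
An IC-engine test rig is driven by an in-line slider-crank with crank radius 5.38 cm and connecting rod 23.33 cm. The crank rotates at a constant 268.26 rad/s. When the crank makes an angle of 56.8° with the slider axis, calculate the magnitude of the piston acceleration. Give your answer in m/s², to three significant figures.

1770

ω = 268.3 rad/s
x(θ) = r cosθ + √(L² − r² sin²θ); with ω constant, a = ω²·d²x/dθ².
d²x/dθ² = −r cosθ − r²(cos2θ)/√u − r⁴ sin²2θ/(4u^{3/2}),  u = L² − r² sin²θ = 0.0524023 m².
Substituting r = 0.0538 m, L = 0.2333 m, θ = 56.8°: d²x/dθ² = -0.024543 m.
a = ω²·d²x/dθ² = (268.3)²·(-0.024543) = -1766.2 m/s²;  |a| = 1766.2 m/s².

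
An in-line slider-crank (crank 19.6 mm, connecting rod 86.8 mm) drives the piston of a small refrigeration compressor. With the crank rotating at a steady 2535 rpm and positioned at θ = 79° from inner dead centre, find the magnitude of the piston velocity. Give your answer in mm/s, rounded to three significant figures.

ω = 2π·2535/60 = 265.5 rad/s
For an in-line slider-crank, x = r cosθ + √(L² − r² sin²θ), so v = −rω sinθ·[1 + r cosθ/√(L² − r² sin²θ)].
With r = 0.0196 m, L = 0.0868 m, θ = 79°: √(L² − r² sin²θ) = 0.084641 m.
v = −0.0196·265.5·0.98163·[1 + 0.0196·0.19081/0.084641] = -5.3332 m/s.
|v| = 5.3332 m/s = 5333.2 mm/s.

5330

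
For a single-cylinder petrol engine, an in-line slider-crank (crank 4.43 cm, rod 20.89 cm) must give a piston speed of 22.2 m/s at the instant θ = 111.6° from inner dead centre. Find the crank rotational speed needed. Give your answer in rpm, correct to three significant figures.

For an in-line slider-crank, |v_piston| = rω|sinθ|·[1 + r cosθ/√(L² − r² sin²θ)].
With r = 0.0443 m, L = 0.2089 m, θ = 111.6°: the bracketed kinematic factor |dx/dθ| = 0.037909 m.
ω = v/|dx/dθ| = 22.2/0.037909 = 585.61 rad/s.
N = 60ω/(2π) = 5592.2 rpm.

5590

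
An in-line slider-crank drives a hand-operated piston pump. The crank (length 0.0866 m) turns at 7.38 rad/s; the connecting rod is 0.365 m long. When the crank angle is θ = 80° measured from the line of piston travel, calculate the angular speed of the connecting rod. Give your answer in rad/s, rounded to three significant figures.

ω = 7.38 rad/s
The rod makes angle φ with the slider axis where L sinφ = r sinθ; differentiating, L cosφ·φ̇ = r ω cosθ.
L cosφ = √(L² − r² sin²θ) = 0.3549 m.
|ω_rod| = r ω |cosθ| / √(L² − r² sin²θ) = 0.0866·7.38·0.17365/0.3549 = 0.31271 rad/s.

0.313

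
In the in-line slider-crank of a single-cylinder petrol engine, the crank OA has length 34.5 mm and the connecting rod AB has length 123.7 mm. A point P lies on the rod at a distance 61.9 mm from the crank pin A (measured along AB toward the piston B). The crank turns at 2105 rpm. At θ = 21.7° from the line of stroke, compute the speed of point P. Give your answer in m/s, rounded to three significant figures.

4.75

ω = 220.4 rad/s.  Crank-pin speed |V_A| = rω = 7.605 m/s, perpendicular to OA.
Rod angle: sinφ = −(r/L) sinθ ⇒ φ = -5.919°; ω_rod = −rω cosθ/√(L²−r²sin²θ) = -57.429 rad/s.
V_P = V_A + ω_rod × AP, with AP = 0.0619 m along the rod.
Components: V_Px = −rω sinθ − a·ω_rod·sinφ = -3.1785 m/s;  V_Py = rω cosθ + a·ω_rod·cosφ = +3.5302 m/s.
|V_P| = √(V_Px² + V_Py²) = 4.7503 m/s.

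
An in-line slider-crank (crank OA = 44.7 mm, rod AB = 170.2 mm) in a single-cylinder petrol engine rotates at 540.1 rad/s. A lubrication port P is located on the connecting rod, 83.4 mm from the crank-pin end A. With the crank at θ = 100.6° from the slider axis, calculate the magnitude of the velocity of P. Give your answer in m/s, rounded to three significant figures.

ω = 540.1 rad/s.  Crank-pin speed |V_A| = rω = 24.142 m/s, perpendicular to OA.
Rod angle: sinφ = −(r/L) sinθ ⇒ φ = -14.960°; ω_rod = −rω cosθ/√(L²−r²sin²θ) = +27.009 rad/s.
V_P = V_A + ω_rod × AP, with AP = 0.0834 m along the rod.
Components: V_Px = −rω sinθ − a·ω_rod·sinφ = -23.149 m/s;  V_Py = rω cosθ + a·ω_rod·cosφ = -2.2649 m/s.
|V_P| = √(V_Px² + V_Py²) = 23.26 m/s.

23.3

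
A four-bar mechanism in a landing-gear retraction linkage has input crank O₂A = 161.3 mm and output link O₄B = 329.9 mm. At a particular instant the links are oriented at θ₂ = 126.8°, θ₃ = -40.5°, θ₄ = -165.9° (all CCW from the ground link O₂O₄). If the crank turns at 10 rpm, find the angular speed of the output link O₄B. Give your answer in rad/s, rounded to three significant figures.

ω₂ = 1.047 rad/s (from 10 rpm).
Differentiating the loop-closure r₂e^{iθ₂}+r₃e^{iθ₃}=r₁+r₄e^{iθ₄} gives r₂ω₂e^{iθ₂}+r₃ω₃e^{iθ₃}=r₄ω₄e^{iθ₄}.
Eliminating the other unknown: ω₄ = r₂ω₂ sin(θ₂−θ₃) / [r₄ sin(θ₄−θ₃)].
Numerator sine = +0.21985; denominator sine = -0.81513.
Result = 0.1613·1.047·(+0.21985) / (0.3299·(-0.81513)) = -0.13809 rad/s; magnitude 0.13809 rad/s.

0.138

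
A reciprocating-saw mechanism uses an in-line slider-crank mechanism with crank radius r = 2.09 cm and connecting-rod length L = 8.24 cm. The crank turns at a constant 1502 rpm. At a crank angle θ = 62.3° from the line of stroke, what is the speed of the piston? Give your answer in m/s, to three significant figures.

3.26

ω = 2π·1502/60 = 157.3 rad/s
For an in-line slider-crank, x = r cosθ + √(L² − r² sin²θ), so v = −rω sinθ·[1 + r cosθ/√(L² − r² sin²θ)].
With r = 0.0209 m, L = 0.0824 m, θ = 62.3°: √(L² − r² sin²θ) = 0.080295 m.
v = −0.0209·157.3·0.88539·[1 + 0.0209·0.46484/0.080295] = -3.2628 m/s.
|v| = 3.2628 m/s.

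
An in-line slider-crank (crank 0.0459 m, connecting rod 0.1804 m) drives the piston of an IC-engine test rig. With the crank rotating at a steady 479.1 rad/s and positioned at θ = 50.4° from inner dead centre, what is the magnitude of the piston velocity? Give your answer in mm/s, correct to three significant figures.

ω = 479.1 rad/s
For an in-line slider-crank, x = r cosθ + √(L² − r² sin²θ), so v = −rω sinθ·[1 + r cosθ/√(L² − r² sin²θ)].
With r = 0.0459 m, L = 0.1804 m, θ = 50.4°: √(L² − r² sin²θ) = 0.1769 m.
v = −0.0459·479.1·0.77051·[1 + 0.0459·0.63742/0.1769] = -19.747 m/s.
|v| = 19.747 m/s = 19747 mm/s.

19700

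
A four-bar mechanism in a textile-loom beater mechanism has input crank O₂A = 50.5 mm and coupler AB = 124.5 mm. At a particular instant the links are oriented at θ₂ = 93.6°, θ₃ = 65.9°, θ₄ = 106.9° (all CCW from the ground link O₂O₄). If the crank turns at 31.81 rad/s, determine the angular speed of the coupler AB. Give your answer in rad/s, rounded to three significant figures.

ω₂ = 31.81 rad/s
Differentiating the loop-closure r₂e^{iθ₂}+r₃e^{iθ₃}=r₁+r₄e^{iθ₄} gives r₂ω₂e^{iθ₂}+r₃ω₃e^{iθ₃}=r₄ω₄e^{iθ₄}.
Eliminating the other unknown: ω₃ = r₂ω₂ sin(θ₄−θ₂) / [r₃ sin(θ₃−θ₄)].
Numerator sine = +0.23005; denominator sine = -0.65606.
Result = 0.0505·31.81·(+0.23005) / (0.1245·(-0.65606)) = -4.5244 rad/s; magnitude 4.5244 rad/s.

4.52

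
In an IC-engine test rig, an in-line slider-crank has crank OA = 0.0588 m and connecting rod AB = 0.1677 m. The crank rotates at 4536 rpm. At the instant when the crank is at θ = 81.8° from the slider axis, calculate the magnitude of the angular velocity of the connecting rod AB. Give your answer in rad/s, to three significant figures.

25.3

ω = 475 rad/s (converted from 4536 rpm).
The rod makes angle φ with the slider axis where L sinφ = r sinθ; differentiating, L cosφ·φ̇ = r ω cosθ.
L cosφ = √(L² − r² sin²θ) = 0.15728 m.
|ω_rod| = r ω |cosθ| / √(L² − r² sin²θ) = 0.0588·475·0.14263/0.15728 = 25.329 rad/s.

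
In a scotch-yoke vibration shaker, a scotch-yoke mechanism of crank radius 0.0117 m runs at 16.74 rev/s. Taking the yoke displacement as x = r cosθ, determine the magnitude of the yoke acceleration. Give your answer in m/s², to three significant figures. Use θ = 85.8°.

9.48

ω = 105.2 rad/s (from 16.74 rev/s).
x = r cosθ ⇒ ẍ = −rω² cosθ (ω constant).
|a| = rω²|cosθ| = 0.0117·(105.2)²·|cos 85.8°| = 9.4797 m/s².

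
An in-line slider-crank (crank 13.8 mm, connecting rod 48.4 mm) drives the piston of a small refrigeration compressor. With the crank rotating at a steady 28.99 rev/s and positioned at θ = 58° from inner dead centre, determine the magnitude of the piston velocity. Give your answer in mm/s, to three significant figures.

2460

ω = 2π·29 = 182.1 rad/s
For an in-line slider-crank, x = r cosθ + √(L² − r² sin²θ), so v = −rω sinθ·[1 + r cosθ/√(L² − r² sin²θ)].
With r = 0.0138 m, L = 0.0484 m, θ = 58°: √(L² − r² sin²θ) = 0.046964 m.
v = −0.0138·182.1·0.84805·[1 + 0.0138·0.52992/0.046964] = -2.4636 m/s.
|v| = 2.4636 m/s = 2463.6 mm/s.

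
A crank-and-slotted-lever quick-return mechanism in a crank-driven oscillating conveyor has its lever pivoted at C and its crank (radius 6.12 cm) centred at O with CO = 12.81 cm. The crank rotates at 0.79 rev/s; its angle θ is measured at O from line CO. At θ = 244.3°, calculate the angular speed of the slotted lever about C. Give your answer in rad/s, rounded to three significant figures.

0.128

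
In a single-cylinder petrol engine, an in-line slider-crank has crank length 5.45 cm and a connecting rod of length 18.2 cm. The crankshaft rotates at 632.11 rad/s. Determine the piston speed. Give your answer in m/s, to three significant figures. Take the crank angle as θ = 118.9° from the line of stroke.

ω = 632.1 rad/s
For an in-line slider-crank, x = r cosθ + √(L² − r² sin²θ), so v = −rω sinθ·[1 + r cosθ/√(L² − r² sin²θ)].
With r = 0.0545 m, L = 0.182 m, θ = 118.9°: √(L² − r² sin²θ) = 0.17563 m.
v = −0.0545·632.1·0.87546·[1 + 0.0545·-0.48328/0.17563] = -25.637 m/s.
|v| = 25.637 m/s.

25.6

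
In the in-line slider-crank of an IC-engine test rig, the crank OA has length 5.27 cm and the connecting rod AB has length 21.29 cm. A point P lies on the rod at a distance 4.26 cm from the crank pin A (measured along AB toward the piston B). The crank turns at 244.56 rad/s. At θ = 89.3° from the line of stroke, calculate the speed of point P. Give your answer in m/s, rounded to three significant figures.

ω = 244.6 rad/s.  Crank-pin speed |V_A| = rω = 12.888 m/s, perpendicular to OA.
Rod angle: sinφ = −(r/L) sinθ ⇒ φ = -14.331°; ω_rod = −rω cosθ/√(L²−r²sin²θ) = -0.76333 rad/s.
V_P = V_A + ω_rod × AP, with AP = 0.0426 m along the rod.
Components: V_Px = −rω sinθ − a·ω_rod·sinφ = -12.895 m/s;  V_Py = rω cosθ + a·ω_rod·cosφ = +0.12595 m/s.
|V_P| = √(V_Px² + V_Py²) = 12.896 m/s.

12.9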